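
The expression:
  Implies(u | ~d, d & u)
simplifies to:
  d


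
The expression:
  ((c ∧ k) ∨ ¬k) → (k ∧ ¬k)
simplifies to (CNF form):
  k ∧ ¬c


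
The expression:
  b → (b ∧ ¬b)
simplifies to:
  ¬b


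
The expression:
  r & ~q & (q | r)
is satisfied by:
  {r: True, q: False}


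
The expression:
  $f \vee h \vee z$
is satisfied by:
  {z: True, h: True, f: True}
  {z: True, h: True, f: False}
  {z: True, f: True, h: False}
  {z: True, f: False, h: False}
  {h: True, f: True, z: False}
  {h: True, f: False, z: False}
  {f: True, h: False, z: False}


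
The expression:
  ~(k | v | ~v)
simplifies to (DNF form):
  False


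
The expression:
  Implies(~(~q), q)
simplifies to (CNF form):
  True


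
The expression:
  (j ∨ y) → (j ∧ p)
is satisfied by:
  {p: True, j: False, y: False}
  {j: False, y: False, p: False}
  {p: True, j: True, y: False}
  {y: True, p: True, j: True}


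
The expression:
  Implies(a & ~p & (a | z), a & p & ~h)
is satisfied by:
  {p: True, a: False}
  {a: False, p: False}
  {a: True, p: True}


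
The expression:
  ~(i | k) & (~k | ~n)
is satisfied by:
  {i: False, k: False}


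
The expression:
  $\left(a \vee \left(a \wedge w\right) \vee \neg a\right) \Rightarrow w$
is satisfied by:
  {w: True}


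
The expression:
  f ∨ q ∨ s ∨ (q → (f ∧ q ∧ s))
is always true.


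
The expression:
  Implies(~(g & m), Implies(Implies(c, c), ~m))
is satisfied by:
  {g: True, m: False}
  {m: False, g: False}
  {m: True, g: True}


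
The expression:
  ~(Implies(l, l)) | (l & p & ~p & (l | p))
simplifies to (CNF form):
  False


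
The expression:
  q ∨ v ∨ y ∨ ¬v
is always true.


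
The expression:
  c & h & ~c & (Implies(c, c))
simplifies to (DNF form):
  False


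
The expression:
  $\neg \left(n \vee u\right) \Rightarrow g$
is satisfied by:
  {n: True, g: True, u: True}
  {n: True, g: True, u: False}
  {n: True, u: True, g: False}
  {n: True, u: False, g: False}
  {g: True, u: True, n: False}
  {g: True, u: False, n: False}
  {u: True, g: False, n: False}


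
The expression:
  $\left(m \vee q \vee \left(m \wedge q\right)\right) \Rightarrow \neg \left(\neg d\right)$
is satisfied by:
  {d: True, q: False, m: False}
  {d: True, m: True, q: False}
  {d: True, q: True, m: False}
  {d: True, m: True, q: True}
  {m: False, q: False, d: False}


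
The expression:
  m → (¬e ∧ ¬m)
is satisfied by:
  {m: False}


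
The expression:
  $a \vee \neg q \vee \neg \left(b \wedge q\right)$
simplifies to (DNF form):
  $a \vee \neg b \vee \neg q$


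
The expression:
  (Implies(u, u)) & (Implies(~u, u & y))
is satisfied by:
  {u: True}


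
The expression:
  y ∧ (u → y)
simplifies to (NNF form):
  y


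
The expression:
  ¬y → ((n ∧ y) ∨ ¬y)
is always true.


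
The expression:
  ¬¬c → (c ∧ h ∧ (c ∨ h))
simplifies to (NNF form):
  h ∨ ¬c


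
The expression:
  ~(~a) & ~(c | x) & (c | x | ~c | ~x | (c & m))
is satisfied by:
  {a: True, x: False, c: False}


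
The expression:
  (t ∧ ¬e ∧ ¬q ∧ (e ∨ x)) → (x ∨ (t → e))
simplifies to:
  True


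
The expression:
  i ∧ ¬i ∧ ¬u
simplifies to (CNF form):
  False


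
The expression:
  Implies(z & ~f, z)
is always true.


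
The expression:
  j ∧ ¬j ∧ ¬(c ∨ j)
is never true.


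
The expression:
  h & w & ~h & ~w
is never true.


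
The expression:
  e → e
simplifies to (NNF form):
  True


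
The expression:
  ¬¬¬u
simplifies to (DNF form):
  ¬u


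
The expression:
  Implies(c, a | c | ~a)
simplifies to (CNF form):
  True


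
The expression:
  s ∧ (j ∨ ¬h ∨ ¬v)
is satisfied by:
  {s: True, j: True, v: False, h: False}
  {s: True, j: False, v: False, h: False}
  {s: True, h: True, j: True, v: False}
  {s: True, h: True, j: False, v: False}
  {s: True, v: True, j: True, h: False}
  {s: True, v: True, j: False, h: False}
  {s: True, v: True, h: True, j: True}


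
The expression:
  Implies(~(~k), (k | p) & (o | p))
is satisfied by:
  {p: True, o: True, k: False}
  {p: True, k: False, o: False}
  {o: True, k: False, p: False}
  {o: False, k: False, p: False}
  {p: True, o: True, k: True}
  {p: True, k: True, o: False}
  {o: True, k: True, p: False}


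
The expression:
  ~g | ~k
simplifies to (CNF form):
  ~g | ~k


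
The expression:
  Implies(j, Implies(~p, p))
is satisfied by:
  {p: True, j: False}
  {j: False, p: False}
  {j: True, p: True}


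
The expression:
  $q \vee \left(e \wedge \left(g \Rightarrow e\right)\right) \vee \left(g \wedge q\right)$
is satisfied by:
  {q: True, e: True}
  {q: True, e: False}
  {e: True, q: False}


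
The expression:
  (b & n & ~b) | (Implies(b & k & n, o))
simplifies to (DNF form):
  o | ~b | ~k | ~n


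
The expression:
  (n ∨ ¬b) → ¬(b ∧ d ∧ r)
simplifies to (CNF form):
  ¬b ∨ ¬d ∨ ¬n ∨ ¬r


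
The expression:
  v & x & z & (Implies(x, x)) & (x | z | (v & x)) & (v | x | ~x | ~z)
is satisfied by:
  {z: True, x: True, v: True}


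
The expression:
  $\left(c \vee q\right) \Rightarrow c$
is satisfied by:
  {c: True, q: False}
  {q: False, c: False}
  {q: True, c: True}


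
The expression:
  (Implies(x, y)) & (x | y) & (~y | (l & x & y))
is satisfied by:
  {x: True, y: True, l: True}


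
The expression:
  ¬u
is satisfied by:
  {u: False}


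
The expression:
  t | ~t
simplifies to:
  True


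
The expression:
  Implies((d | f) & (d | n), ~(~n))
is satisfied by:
  {n: True, d: False}
  {d: False, n: False}
  {d: True, n: True}


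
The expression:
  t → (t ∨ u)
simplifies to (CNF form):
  True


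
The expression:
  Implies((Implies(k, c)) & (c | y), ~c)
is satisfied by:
  {c: False}


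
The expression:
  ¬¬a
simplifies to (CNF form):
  a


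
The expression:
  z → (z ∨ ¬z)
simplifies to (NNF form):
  True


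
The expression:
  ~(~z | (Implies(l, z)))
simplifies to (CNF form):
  False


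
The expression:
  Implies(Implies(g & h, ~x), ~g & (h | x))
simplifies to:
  (h & x) | (h & ~g) | (x & ~g)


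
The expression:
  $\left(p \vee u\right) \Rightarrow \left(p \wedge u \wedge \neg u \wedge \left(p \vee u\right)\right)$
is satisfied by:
  {u: False, p: False}


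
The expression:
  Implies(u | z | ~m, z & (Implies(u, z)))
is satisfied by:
  {z: True, m: True, u: False}
  {z: True, m: False, u: False}
  {z: True, u: True, m: True}
  {z: True, u: True, m: False}
  {m: True, u: False, z: False}


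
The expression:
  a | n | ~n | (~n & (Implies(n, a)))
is always true.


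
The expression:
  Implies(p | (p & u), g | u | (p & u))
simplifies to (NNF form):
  g | u | ~p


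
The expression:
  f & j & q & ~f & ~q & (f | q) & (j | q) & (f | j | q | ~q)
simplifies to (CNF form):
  False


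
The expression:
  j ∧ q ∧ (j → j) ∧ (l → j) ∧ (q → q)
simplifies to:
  j ∧ q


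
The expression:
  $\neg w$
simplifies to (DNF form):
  $\neg w$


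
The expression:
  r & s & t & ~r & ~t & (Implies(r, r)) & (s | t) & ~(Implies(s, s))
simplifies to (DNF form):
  False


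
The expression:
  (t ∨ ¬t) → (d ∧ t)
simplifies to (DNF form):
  d ∧ t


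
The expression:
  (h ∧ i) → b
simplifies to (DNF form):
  b ∨ ¬h ∨ ¬i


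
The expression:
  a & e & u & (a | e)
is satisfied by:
  {a: True, e: True, u: True}


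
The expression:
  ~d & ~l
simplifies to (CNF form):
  ~d & ~l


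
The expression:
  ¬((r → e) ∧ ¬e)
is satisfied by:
  {r: True, e: True}
  {r: True, e: False}
  {e: True, r: False}


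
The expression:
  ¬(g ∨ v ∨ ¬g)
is never true.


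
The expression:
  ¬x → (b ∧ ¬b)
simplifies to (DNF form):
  x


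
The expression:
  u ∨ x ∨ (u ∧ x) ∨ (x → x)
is always true.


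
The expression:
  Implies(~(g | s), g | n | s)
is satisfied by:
  {n: True, g: True, s: True}
  {n: True, g: True, s: False}
  {n: True, s: True, g: False}
  {n: True, s: False, g: False}
  {g: True, s: True, n: False}
  {g: True, s: False, n: False}
  {s: True, g: False, n: False}


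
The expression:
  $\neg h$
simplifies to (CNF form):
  $\neg h$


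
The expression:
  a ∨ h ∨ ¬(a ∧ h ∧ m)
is always true.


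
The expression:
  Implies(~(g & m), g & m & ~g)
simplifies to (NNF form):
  g & m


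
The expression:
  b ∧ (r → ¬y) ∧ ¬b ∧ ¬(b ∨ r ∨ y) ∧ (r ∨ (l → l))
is never true.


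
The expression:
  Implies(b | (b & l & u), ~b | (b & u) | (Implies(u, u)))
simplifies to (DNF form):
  True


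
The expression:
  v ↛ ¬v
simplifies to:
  v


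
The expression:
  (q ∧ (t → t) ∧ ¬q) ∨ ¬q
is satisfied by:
  {q: False}


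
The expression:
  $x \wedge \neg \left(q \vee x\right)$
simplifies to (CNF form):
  $\text{False}$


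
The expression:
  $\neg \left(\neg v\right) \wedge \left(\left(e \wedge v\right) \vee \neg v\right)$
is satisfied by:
  {e: True, v: True}


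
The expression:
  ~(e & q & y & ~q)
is always true.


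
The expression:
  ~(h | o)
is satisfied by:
  {o: False, h: False}


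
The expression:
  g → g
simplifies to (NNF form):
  True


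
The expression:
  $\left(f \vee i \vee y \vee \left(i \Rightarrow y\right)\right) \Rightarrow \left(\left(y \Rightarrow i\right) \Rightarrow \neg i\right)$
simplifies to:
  $\neg i$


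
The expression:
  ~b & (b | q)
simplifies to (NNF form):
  q & ~b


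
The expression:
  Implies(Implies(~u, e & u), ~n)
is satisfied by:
  {u: False, n: False}
  {n: True, u: False}
  {u: True, n: False}


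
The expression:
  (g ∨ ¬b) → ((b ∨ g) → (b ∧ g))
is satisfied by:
  {b: True, g: False}
  {g: False, b: False}
  {g: True, b: True}


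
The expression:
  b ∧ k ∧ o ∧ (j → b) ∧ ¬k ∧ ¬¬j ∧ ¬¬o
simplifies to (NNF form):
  False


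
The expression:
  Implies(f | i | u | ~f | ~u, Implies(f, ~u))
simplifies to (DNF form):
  ~f | ~u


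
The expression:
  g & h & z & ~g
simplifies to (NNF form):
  False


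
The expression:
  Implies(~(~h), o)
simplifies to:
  o | ~h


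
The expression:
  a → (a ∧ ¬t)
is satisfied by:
  {t: False, a: False}
  {a: True, t: False}
  {t: True, a: False}


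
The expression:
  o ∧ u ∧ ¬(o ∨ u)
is never true.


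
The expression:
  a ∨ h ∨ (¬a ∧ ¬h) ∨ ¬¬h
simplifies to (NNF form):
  True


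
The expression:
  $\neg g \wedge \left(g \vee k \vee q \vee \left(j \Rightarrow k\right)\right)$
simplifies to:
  $\neg g \wedge \left(k \vee q \vee \neg j\right)$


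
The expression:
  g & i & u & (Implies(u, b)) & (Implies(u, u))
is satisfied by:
  {i: True, u: True, b: True, g: True}


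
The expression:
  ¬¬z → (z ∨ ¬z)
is always true.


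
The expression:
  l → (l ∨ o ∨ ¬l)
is always true.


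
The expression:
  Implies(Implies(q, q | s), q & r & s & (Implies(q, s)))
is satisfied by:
  {r: True, s: True, q: True}


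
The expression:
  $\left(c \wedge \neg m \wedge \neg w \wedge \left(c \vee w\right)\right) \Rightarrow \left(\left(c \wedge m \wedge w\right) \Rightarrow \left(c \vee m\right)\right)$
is always true.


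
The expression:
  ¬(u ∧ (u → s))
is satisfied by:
  {s: False, u: False}
  {u: True, s: False}
  {s: True, u: False}


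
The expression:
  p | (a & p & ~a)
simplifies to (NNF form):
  p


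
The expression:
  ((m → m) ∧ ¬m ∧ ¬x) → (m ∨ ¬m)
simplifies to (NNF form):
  True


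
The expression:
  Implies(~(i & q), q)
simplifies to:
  q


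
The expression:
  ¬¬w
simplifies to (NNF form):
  w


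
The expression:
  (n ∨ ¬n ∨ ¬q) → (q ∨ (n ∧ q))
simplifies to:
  q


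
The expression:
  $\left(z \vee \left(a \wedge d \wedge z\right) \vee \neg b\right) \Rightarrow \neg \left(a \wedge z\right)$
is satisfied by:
  {z: False, a: False}
  {a: True, z: False}
  {z: True, a: False}


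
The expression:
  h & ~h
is never true.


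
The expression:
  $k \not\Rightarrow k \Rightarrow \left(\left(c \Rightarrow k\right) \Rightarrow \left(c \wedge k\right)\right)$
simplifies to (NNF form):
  $\text{True}$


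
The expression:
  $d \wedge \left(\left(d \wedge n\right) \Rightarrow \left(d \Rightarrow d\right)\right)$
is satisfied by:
  {d: True}


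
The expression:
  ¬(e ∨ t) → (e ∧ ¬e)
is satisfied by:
  {t: True, e: True}
  {t: True, e: False}
  {e: True, t: False}


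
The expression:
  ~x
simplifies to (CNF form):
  ~x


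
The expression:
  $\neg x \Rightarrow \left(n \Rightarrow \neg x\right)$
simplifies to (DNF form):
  $\text{True}$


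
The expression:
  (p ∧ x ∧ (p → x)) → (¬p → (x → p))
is always true.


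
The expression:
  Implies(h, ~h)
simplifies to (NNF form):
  ~h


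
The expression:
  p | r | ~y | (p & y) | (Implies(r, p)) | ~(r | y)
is always true.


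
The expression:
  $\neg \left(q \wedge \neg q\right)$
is always true.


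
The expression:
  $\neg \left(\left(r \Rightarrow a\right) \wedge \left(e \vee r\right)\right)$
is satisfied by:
  {r: False, e: False, a: False}
  {a: True, r: False, e: False}
  {r: True, a: False, e: False}
  {e: True, r: True, a: False}


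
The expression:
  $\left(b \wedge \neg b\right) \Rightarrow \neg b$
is always true.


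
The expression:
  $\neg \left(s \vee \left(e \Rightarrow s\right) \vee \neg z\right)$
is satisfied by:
  {z: True, e: True, s: False}


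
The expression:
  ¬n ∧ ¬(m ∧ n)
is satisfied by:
  {n: False}


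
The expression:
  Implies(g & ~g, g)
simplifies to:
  True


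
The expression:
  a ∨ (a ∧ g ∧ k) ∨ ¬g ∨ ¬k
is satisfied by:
  {a: True, g: False, k: False}
  {g: False, k: False, a: False}
  {a: True, k: True, g: False}
  {k: True, g: False, a: False}
  {a: True, g: True, k: False}
  {g: True, a: False, k: False}
  {a: True, k: True, g: True}


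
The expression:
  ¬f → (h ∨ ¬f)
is always true.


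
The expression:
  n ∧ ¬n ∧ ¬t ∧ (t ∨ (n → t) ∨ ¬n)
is never true.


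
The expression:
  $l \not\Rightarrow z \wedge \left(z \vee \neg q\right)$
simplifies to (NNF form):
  $l \wedge \neg q \wedge \neg z$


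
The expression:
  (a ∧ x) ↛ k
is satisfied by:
  {a: True, x: True, k: False}


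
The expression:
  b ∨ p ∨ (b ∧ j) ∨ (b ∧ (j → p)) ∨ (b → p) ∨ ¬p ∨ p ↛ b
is always true.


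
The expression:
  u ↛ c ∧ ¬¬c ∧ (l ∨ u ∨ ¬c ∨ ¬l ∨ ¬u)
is never true.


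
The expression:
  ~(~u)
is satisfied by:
  {u: True}


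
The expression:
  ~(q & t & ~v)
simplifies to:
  v | ~q | ~t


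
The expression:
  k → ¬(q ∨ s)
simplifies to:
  (¬q ∧ ¬s) ∨ ¬k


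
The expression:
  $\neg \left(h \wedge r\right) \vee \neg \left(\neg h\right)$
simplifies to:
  $\text{True}$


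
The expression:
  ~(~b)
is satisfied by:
  {b: True}


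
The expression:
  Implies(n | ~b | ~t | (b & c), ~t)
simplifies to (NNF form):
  ~t | (b & ~c & ~n)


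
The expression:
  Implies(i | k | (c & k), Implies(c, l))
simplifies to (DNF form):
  l | ~c | (~i & ~k)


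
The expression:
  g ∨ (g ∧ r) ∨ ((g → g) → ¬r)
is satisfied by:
  {g: True, r: False}
  {r: False, g: False}
  {r: True, g: True}


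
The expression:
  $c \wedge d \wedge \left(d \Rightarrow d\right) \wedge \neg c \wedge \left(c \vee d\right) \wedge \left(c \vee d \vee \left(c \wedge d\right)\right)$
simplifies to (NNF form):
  $\text{False}$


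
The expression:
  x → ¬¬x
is always true.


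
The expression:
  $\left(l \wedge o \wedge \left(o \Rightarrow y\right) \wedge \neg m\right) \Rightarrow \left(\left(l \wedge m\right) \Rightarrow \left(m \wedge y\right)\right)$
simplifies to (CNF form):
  $\text{True}$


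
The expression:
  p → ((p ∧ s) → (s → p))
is always true.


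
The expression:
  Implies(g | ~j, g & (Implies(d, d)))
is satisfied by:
  {g: True, j: True}
  {g: True, j: False}
  {j: True, g: False}


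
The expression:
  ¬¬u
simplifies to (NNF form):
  u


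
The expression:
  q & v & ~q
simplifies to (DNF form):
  False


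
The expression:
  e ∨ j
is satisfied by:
  {e: True, j: True}
  {e: True, j: False}
  {j: True, e: False}


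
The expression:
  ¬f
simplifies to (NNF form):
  ¬f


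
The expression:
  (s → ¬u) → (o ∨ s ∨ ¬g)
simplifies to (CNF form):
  o ∨ s ∨ ¬g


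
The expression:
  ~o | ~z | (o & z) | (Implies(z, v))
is always true.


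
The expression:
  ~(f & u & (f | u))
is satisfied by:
  {u: False, f: False}
  {f: True, u: False}
  {u: True, f: False}


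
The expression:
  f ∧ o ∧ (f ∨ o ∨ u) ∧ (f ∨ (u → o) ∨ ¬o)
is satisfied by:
  {f: True, o: True}


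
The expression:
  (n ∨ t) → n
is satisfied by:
  {n: True, t: False}
  {t: False, n: False}
  {t: True, n: True}


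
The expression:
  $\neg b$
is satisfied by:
  {b: False}


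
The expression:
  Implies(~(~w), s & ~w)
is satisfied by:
  {w: False}


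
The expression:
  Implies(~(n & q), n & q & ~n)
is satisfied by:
  {q: True, n: True}


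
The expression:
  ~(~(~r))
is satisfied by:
  {r: False}


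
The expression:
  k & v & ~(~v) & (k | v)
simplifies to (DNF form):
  k & v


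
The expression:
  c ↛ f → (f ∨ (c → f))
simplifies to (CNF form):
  f ∨ ¬c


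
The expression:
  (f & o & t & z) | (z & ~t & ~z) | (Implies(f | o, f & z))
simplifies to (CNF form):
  (f | ~f) & (f | ~o) & (z | ~f) & (z | ~o)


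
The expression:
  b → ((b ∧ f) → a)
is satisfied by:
  {a: True, b: False, f: False}
  {b: False, f: False, a: False}
  {f: True, a: True, b: False}
  {f: True, b: False, a: False}
  {a: True, b: True, f: False}
  {b: True, a: False, f: False}
  {f: True, b: True, a: True}


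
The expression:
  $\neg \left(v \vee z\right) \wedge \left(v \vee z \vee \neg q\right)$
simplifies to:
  $\neg q \wedge \neg v \wedge \neg z$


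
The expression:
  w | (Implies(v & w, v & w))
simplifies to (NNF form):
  True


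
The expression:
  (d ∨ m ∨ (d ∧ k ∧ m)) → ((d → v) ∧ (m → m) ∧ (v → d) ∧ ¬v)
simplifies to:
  ¬d ∧ (¬m ∨ ¬v)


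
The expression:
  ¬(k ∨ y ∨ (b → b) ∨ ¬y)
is never true.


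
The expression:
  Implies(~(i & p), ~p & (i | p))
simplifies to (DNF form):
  i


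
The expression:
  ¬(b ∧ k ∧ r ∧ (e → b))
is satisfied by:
  {k: False, b: False, r: False}
  {r: True, k: False, b: False}
  {b: True, k: False, r: False}
  {r: True, b: True, k: False}
  {k: True, r: False, b: False}
  {r: True, k: True, b: False}
  {b: True, k: True, r: False}


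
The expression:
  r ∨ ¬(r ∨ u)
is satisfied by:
  {r: True, u: False}
  {u: False, r: False}
  {u: True, r: True}


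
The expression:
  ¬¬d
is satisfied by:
  {d: True}


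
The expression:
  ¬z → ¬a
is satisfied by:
  {z: True, a: False}
  {a: False, z: False}
  {a: True, z: True}


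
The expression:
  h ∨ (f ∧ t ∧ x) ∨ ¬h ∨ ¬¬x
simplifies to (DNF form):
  True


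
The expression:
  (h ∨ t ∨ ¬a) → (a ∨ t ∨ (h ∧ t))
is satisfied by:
  {a: True, t: True}
  {a: True, t: False}
  {t: True, a: False}


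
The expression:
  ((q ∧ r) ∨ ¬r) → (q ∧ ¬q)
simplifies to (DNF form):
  r ∧ ¬q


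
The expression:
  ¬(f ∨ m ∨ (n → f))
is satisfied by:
  {n: True, f: False, m: False}


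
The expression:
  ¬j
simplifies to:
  ¬j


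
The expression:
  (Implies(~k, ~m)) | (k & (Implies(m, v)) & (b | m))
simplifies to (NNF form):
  k | ~m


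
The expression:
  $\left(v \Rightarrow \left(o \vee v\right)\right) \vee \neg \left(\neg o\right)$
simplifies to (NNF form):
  $\text{True}$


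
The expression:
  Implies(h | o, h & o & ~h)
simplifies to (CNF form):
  ~h & ~o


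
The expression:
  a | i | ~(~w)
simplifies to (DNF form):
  a | i | w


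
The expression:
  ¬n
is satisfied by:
  {n: False}


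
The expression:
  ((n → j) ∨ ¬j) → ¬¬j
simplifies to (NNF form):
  j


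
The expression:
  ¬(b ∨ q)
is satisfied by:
  {q: False, b: False}


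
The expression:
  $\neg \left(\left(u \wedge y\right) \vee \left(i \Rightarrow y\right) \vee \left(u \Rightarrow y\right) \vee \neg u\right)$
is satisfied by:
  {i: True, u: True, y: False}


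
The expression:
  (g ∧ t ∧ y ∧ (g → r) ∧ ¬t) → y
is always true.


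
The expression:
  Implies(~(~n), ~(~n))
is always true.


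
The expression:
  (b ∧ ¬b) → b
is always true.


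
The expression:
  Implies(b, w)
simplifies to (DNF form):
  w | ~b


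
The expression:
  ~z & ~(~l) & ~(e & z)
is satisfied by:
  {l: True, z: False}


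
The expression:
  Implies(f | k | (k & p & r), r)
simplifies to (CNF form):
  (r | ~f) & (r | ~k)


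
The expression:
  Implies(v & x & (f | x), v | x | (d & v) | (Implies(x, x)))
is always true.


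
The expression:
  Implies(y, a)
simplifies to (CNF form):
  a | ~y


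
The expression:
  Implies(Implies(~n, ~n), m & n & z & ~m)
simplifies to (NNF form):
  False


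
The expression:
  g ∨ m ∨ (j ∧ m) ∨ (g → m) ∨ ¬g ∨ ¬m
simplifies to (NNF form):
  True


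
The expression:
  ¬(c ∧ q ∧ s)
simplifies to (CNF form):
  ¬c ∨ ¬q ∨ ¬s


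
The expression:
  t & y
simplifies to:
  t & y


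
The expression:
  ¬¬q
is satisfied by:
  {q: True}


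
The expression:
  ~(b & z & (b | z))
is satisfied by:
  {z: False, b: False}
  {b: True, z: False}
  {z: True, b: False}


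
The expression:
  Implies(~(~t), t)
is always true.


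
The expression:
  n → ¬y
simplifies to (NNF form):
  ¬n ∨ ¬y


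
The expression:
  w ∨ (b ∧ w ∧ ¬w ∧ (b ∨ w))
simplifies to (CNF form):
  w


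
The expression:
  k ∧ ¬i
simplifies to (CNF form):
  k ∧ ¬i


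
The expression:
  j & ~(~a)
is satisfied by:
  {a: True, j: True}


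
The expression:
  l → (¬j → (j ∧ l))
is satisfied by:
  {j: True, l: False}
  {l: False, j: False}
  {l: True, j: True}


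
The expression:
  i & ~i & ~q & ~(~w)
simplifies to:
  False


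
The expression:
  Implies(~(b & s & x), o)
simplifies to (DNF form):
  o | (b & s & x)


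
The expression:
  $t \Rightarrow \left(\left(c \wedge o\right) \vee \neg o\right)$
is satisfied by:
  {c: True, o: False, t: False}
  {o: False, t: False, c: False}
  {c: True, t: True, o: False}
  {t: True, o: False, c: False}
  {c: True, o: True, t: False}
  {o: True, c: False, t: False}
  {c: True, t: True, o: True}


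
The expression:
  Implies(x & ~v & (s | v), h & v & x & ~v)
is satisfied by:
  {v: True, s: False, x: False}
  {s: False, x: False, v: False}
  {x: True, v: True, s: False}
  {x: True, s: False, v: False}
  {v: True, s: True, x: False}
  {s: True, v: False, x: False}
  {x: True, s: True, v: True}


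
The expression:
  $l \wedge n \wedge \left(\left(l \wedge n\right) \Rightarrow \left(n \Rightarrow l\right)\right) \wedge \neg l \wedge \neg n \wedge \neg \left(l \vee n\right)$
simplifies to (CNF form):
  $\text{False}$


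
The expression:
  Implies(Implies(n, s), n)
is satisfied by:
  {n: True}


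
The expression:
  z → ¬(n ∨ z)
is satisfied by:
  {z: False}


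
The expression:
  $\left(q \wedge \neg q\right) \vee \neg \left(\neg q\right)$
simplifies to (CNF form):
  $q$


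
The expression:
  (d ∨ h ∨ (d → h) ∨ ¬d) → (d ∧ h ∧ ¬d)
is never true.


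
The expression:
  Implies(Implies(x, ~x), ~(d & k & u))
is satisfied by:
  {x: True, u: False, k: False, d: False}
  {x: False, u: False, k: False, d: False}
  {x: True, d: True, u: False, k: False}
  {d: True, x: False, u: False, k: False}
  {x: True, k: True, d: False, u: False}
  {k: True, d: False, u: False, x: False}
  {x: True, d: True, k: True, u: False}
  {d: True, k: True, x: False, u: False}
  {x: True, u: True, d: False, k: False}
  {u: True, d: False, k: False, x: False}
  {x: True, d: True, u: True, k: False}
  {d: True, u: True, x: False, k: False}
  {x: True, k: True, u: True, d: False}
  {k: True, u: True, d: False, x: False}
  {x: True, d: True, k: True, u: True}


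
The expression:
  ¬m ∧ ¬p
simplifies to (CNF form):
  ¬m ∧ ¬p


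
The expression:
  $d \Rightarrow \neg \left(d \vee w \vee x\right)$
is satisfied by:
  {d: False}


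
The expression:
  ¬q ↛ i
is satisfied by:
  {q: False, i: False}


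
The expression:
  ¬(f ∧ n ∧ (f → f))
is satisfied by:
  {n: False, f: False}
  {f: True, n: False}
  {n: True, f: False}


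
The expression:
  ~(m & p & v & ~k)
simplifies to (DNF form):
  k | ~m | ~p | ~v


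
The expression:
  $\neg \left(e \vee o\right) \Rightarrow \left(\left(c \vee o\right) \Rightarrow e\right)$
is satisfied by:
  {o: True, e: True, c: False}
  {o: True, c: False, e: False}
  {e: True, c: False, o: False}
  {e: False, c: False, o: False}
  {o: True, e: True, c: True}
  {o: True, c: True, e: False}
  {e: True, c: True, o: False}


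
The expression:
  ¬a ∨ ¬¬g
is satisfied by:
  {g: True, a: False}
  {a: False, g: False}
  {a: True, g: True}


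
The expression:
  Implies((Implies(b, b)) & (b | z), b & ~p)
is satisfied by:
  {z: False, p: False, b: False}
  {b: True, z: False, p: False}
  {p: True, z: False, b: False}
  {b: True, z: True, p: False}


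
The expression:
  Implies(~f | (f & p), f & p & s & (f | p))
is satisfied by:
  {s: True, f: True, p: False}
  {f: True, p: False, s: False}
  {s: True, p: True, f: True}


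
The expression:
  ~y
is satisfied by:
  {y: False}


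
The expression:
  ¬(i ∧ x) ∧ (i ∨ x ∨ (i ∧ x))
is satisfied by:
  {i: True, x: False}
  {x: True, i: False}


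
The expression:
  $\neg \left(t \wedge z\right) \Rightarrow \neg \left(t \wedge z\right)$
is always true.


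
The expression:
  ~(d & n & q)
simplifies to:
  ~d | ~n | ~q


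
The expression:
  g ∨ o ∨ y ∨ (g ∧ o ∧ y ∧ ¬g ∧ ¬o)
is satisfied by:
  {y: True, o: True, g: True}
  {y: True, o: True, g: False}
  {y: True, g: True, o: False}
  {y: True, g: False, o: False}
  {o: True, g: True, y: False}
  {o: True, g: False, y: False}
  {g: True, o: False, y: False}


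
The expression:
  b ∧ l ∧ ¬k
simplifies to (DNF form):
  b ∧ l ∧ ¬k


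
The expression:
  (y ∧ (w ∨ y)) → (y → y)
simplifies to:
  True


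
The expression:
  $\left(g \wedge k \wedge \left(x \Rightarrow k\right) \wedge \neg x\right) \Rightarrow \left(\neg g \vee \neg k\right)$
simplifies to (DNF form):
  $x \vee \neg g \vee \neg k$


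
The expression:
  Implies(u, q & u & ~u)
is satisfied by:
  {u: False}


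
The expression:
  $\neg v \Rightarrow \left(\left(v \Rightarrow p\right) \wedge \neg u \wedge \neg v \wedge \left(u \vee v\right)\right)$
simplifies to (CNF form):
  $v$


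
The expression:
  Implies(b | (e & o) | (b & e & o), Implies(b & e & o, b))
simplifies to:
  True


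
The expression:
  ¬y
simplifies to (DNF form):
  ¬y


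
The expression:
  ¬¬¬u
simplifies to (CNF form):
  ¬u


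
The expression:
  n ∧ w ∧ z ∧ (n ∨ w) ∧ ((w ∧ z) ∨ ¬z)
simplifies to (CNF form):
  n ∧ w ∧ z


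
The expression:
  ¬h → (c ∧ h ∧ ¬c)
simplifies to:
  h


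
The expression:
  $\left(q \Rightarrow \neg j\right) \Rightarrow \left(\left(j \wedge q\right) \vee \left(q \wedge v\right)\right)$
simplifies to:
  $q \wedge \left(j \vee v\right)$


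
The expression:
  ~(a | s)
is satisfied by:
  {a: False, s: False}


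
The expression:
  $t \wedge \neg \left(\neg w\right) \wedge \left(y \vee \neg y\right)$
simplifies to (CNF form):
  $t \wedge w$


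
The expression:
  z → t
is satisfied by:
  {t: True, z: False}
  {z: False, t: False}
  {z: True, t: True}


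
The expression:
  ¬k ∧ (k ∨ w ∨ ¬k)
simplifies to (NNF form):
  ¬k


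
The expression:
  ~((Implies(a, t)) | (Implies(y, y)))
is never true.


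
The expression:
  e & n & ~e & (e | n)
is never true.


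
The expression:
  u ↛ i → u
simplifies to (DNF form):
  True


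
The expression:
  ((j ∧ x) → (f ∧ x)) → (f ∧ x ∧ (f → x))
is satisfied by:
  {j: True, f: True, x: True}
  {j: True, x: True, f: False}
  {f: True, x: True, j: False}


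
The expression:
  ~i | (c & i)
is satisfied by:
  {c: True, i: False}
  {i: False, c: False}
  {i: True, c: True}


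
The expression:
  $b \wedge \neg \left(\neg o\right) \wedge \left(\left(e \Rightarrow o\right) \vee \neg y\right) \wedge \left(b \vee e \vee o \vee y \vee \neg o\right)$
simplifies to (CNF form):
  $b \wedge o$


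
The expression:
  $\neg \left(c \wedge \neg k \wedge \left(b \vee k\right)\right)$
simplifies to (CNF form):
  $k \vee \neg b \vee \neg c$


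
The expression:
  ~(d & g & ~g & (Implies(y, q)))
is always true.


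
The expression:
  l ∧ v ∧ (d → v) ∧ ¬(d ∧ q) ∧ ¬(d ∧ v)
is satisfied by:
  {v: True, l: True, d: False}


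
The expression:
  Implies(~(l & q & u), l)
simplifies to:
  l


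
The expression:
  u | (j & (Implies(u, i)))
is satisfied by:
  {u: True, j: True}
  {u: True, j: False}
  {j: True, u: False}


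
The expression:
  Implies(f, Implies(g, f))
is always true.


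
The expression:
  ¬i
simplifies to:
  ¬i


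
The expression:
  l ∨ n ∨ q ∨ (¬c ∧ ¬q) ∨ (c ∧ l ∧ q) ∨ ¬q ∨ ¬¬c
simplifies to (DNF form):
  True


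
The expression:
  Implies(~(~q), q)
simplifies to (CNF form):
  True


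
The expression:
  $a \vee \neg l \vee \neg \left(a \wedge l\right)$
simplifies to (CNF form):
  $\text{True}$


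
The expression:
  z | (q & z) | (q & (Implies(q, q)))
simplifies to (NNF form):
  q | z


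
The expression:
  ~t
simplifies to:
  ~t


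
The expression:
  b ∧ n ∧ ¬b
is never true.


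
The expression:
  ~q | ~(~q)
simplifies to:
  True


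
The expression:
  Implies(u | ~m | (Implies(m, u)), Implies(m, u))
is always true.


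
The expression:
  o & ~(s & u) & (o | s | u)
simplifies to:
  o & (~s | ~u)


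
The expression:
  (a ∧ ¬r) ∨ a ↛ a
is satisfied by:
  {a: True, r: False}


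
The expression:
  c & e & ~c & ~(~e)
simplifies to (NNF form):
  False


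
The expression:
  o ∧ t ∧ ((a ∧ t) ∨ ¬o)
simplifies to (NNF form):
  a ∧ o ∧ t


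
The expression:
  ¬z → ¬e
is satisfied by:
  {z: True, e: False}
  {e: False, z: False}
  {e: True, z: True}


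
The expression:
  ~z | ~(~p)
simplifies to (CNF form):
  p | ~z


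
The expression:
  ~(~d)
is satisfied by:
  {d: True}


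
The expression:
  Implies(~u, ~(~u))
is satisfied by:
  {u: True}


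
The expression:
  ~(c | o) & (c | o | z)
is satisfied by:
  {z: True, o: False, c: False}


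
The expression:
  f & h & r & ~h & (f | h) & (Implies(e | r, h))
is never true.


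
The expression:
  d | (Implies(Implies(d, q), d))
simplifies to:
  d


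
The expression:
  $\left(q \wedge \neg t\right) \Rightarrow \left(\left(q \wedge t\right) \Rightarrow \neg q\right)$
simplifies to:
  $\text{True}$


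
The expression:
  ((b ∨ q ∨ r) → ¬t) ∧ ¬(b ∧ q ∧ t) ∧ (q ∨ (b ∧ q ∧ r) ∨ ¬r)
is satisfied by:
  {r: False, b: False, t: False, q: False}
  {q: True, r: False, b: False, t: False}
  {b: True, q: False, r: False, t: False}
  {q: True, b: True, r: False, t: False}
  {q: True, r: True, b: False, t: False}
  {q: True, b: True, r: True, t: False}
  {t: True, q: False, r: False, b: False}


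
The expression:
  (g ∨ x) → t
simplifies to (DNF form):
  t ∨ (¬g ∧ ¬x)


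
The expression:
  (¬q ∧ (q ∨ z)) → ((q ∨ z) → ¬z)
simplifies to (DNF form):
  q ∨ ¬z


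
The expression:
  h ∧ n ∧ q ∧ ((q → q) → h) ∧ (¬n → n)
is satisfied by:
  {h: True, q: True, n: True}


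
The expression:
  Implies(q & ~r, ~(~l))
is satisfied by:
  {r: True, l: True, q: False}
  {r: True, l: False, q: False}
  {l: True, r: False, q: False}
  {r: False, l: False, q: False}
  {q: True, r: True, l: True}
  {q: True, r: True, l: False}
  {q: True, l: True, r: False}


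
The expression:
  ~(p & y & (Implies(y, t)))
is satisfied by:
  {p: False, t: False, y: False}
  {y: True, p: False, t: False}
  {t: True, p: False, y: False}
  {y: True, t: True, p: False}
  {p: True, y: False, t: False}
  {y: True, p: True, t: False}
  {t: True, p: True, y: False}


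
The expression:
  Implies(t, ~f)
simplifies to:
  ~f | ~t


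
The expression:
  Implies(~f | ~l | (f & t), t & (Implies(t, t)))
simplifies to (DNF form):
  t | (f & l)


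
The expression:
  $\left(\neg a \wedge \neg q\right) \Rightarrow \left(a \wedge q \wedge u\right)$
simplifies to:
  $a \vee q$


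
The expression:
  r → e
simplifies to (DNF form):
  e ∨ ¬r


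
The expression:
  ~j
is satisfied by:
  {j: False}


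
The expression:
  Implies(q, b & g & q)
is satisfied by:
  {g: True, b: True, q: False}
  {g: True, b: False, q: False}
  {b: True, g: False, q: False}
  {g: False, b: False, q: False}
  {q: True, g: True, b: True}


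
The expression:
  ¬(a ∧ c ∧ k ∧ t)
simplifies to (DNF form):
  ¬a ∨ ¬c ∨ ¬k ∨ ¬t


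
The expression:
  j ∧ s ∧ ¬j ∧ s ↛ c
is never true.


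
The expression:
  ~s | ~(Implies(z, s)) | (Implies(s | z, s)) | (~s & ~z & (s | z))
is always true.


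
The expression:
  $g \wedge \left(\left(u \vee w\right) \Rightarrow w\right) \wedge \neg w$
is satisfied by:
  {g: True, u: False, w: False}


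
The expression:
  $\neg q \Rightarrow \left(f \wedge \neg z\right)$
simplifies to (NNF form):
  $q \vee \left(f \wedge \neg z\right)$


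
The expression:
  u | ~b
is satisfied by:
  {u: True, b: False}
  {b: False, u: False}
  {b: True, u: True}


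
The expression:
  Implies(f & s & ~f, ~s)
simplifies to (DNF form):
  True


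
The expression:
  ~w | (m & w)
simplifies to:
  m | ~w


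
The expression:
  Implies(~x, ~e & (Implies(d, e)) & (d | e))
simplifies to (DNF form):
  x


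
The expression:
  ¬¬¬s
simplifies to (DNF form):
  ¬s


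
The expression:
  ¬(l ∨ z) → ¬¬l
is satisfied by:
  {z: True, l: True}
  {z: True, l: False}
  {l: True, z: False}


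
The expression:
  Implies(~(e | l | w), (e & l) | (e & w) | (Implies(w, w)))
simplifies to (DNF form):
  True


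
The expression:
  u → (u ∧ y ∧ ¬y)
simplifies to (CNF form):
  ¬u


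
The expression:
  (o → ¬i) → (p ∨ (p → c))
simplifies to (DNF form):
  True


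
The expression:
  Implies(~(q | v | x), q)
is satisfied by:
  {x: True, q: True, v: True}
  {x: True, q: True, v: False}
  {x: True, v: True, q: False}
  {x: True, v: False, q: False}
  {q: True, v: True, x: False}
  {q: True, v: False, x: False}
  {v: True, q: False, x: False}


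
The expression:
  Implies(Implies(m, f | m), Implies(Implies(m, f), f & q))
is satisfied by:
  {m: True, q: True, f: False}
  {m: True, q: False, f: False}
  {m: True, f: True, q: True}
  {f: True, q: True, m: False}


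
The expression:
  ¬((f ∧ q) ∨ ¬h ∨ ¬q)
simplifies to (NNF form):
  h ∧ q ∧ ¬f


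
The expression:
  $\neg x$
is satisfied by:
  {x: False}


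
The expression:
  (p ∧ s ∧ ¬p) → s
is always true.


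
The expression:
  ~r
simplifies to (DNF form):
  ~r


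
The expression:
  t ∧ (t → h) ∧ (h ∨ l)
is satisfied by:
  {t: True, h: True}


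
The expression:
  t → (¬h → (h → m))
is always true.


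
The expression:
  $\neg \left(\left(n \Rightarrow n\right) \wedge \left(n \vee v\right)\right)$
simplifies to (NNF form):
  $\neg n \wedge \neg v$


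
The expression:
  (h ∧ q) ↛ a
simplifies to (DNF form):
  h ∧ q ∧ ¬a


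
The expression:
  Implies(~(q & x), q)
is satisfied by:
  {q: True}


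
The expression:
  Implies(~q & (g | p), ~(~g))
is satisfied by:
  {q: True, g: True, p: False}
  {q: True, p: False, g: False}
  {g: True, p: False, q: False}
  {g: False, p: False, q: False}
  {q: True, g: True, p: True}
  {q: True, p: True, g: False}
  {g: True, p: True, q: False}


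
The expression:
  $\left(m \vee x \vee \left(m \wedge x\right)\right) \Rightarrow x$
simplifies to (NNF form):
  $x \vee \neg m$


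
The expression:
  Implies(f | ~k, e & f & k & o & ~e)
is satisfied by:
  {k: True, f: False}


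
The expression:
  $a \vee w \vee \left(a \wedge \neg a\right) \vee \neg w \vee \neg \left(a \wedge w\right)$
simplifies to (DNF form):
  $\text{True}$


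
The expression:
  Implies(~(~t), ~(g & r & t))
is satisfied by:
  {g: False, t: False, r: False}
  {r: True, g: False, t: False}
  {t: True, g: False, r: False}
  {r: True, t: True, g: False}
  {g: True, r: False, t: False}
  {r: True, g: True, t: False}
  {t: True, g: True, r: False}


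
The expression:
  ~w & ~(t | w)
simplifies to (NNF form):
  ~t & ~w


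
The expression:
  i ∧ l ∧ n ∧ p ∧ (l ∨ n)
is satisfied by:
  {i: True, p: True, n: True, l: True}


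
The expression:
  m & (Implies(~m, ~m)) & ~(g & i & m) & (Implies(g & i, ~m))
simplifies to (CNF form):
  m & (~g | ~i)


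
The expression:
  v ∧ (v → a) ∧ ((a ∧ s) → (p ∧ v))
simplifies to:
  a ∧ v ∧ (p ∨ ¬s)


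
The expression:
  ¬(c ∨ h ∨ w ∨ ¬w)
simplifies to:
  False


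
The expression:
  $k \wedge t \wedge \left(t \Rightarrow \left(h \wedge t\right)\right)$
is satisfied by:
  {t: True, h: True, k: True}


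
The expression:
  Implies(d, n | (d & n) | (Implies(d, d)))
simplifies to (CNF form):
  True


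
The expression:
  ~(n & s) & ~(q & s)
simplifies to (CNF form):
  (~n | ~s) & (~q | ~s)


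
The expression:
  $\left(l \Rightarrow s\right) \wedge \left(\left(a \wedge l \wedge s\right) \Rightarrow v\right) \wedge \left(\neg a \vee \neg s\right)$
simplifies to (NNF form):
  $\left(s \wedge \neg a\right) \vee \left(\neg l \wedge \neg s\right)$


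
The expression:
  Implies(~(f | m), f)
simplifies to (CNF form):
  f | m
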